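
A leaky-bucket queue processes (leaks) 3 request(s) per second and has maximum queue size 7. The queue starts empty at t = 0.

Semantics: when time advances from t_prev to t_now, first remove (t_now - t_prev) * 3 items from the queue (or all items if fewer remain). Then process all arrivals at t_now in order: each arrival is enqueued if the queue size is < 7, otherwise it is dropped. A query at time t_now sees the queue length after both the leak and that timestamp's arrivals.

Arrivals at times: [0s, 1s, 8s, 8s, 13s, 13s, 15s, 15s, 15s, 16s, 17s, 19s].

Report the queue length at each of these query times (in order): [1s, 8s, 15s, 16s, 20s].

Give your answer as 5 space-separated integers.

Queue lengths at query times:
  query t=1s: backlog = 1
  query t=8s: backlog = 2
  query t=15s: backlog = 3
  query t=16s: backlog = 1
  query t=20s: backlog = 0

Answer: 1 2 3 1 0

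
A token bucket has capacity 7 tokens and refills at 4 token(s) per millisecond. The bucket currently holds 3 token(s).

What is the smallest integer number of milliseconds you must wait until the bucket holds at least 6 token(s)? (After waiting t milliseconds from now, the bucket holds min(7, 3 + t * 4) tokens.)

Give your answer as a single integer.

Need 3 + t * 4 >= 6, so t >= 3/4.
Smallest integer t = ceil(3/4) = 1.

Answer: 1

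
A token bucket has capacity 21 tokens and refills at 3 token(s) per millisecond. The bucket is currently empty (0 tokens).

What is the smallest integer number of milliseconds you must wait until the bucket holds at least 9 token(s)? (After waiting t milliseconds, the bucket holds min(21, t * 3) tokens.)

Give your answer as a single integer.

Answer: 3

Derivation:
Need t * 3 >= 9, so t >= 9/3.
Smallest integer t = ceil(9/3) = 3.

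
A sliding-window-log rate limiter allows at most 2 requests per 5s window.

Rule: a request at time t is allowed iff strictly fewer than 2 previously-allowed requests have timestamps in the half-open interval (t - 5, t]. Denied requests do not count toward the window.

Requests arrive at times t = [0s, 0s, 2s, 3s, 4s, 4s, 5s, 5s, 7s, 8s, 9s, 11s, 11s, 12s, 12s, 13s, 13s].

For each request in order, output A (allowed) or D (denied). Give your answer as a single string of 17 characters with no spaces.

Tracking allowed requests in the window:
  req#1 t=0s: ALLOW
  req#2 t=0s: ALLOW
  req#3 t=2s: DENY
  req#4 t=3s: DENY
  req#5 t=4s: DENY
  req#6 t=4s: DENY
  req#7 t=5s: ALLOW
  req#8 t=5s: ALLOW
  req#9 t=7s: DENY
  req#10 t=8s: DENY
  req#11 t=9s: DENY
  req#12 t=11s: ALLOW
  req#13 t=11s: ALLOW
  req#14 t=12s: DENY
  req#15 t=12s: DENY
  req#16 t=13s: DENY
  req#17 t=13s: DENY

Answer: AADDDDAADDDAADDDD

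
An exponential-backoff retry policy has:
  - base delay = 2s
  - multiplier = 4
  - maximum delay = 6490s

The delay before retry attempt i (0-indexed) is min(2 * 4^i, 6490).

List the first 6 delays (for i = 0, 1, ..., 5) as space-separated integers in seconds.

Answer: 2 8 32 128 512 2048

Derivation:
Computing each delay:
  i=0: min(2*4^0, 6490) = 2
  i=1: min(2*4^1, 6490) = 8
  i=2: min(2*4^2, 6490) = 32
  i=3: min(2*4^3, 6490) = 128
  i=4: min(2*4^4, 6490) = 512
  i=5: min(2*4^5, 6490) = 2048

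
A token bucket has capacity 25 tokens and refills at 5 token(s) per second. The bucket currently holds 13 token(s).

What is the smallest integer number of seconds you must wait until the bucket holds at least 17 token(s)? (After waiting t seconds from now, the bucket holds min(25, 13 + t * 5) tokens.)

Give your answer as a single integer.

Need 13 + t * 5 >= 17, so t >= 4/5.
Smallest integer t = ceil(4/5) = 1.

Answer: 1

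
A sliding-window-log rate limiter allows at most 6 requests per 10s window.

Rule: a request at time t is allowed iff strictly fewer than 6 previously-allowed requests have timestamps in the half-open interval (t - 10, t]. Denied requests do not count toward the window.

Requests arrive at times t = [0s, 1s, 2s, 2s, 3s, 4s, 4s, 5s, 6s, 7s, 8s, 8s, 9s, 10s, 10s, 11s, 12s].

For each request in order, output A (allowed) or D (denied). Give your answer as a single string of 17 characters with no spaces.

Tracking allowed requests in the window:
  req#1 t=0s: ALLOW
  req#2 t=1s: ALLOW
  req#3 t=2s: ALLOW
  req#4 t=2s: ALLOW
  req#5 t=3s: ALLOW
  req#6 t=4s: ALLOW
  req#7 t=4s: DENY
  req#8 t=5s: DENY
  req#9 t=6s: DENY
  req#10 t=7s: DENY
  req#11 t=8s: DENY
  req#12 t=8s: DENY
  req#13 t=9s: DENY
  req#14 t=10s: ALLOW
  req#15 t=10s: DENY
  req#16 t=11s: ALLOW
  req#17 t=12s: ALLOW

Answer: AAAAAADDDDDDDADAA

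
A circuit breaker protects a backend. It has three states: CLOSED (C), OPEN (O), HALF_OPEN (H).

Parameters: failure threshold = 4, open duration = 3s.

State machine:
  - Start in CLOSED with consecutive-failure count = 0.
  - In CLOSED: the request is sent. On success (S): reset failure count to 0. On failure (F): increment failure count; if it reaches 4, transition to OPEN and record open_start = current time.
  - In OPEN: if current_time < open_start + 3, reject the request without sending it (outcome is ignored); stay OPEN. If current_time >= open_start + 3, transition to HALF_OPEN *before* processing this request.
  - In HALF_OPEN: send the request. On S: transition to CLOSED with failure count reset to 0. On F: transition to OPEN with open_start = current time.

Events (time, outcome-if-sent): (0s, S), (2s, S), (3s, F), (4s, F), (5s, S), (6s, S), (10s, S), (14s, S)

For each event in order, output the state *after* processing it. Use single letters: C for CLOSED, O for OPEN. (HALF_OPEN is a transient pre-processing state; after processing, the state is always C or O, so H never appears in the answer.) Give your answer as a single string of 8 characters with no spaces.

Answer: CCCCCCCC

Derivation:
State after each event:
  event#1 t=0s outcome=S: state=CLOSED
  event#2 t=2s outcome=S: state=CLOSED
  event#3 t=3s outcome=F: state=CLOSED
  event#4 t=4s outcome=F: state=CLOSED
  event#5 t=5s outcome=S: state=CLOSED
  event#6 t=6s outcome=S: state=CLOSED
  event#7 t=10s outcome=S: state=CLOSED
  event#8 t=14s outcome=S: state=CLOSED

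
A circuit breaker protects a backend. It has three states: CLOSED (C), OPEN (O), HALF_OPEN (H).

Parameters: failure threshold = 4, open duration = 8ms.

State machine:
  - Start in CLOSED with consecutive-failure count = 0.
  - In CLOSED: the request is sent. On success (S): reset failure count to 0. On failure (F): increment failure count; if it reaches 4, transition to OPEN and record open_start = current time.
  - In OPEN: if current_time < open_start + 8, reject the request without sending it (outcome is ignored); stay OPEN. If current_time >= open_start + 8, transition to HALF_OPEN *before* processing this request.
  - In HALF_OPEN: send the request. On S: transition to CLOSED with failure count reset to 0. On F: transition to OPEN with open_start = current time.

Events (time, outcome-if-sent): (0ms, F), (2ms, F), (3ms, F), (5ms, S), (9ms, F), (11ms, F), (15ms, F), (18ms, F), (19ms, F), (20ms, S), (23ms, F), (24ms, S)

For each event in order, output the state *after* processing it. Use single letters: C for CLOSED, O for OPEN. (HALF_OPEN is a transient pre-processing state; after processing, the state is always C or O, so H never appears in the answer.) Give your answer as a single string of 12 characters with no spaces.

Answer: CCCCCCCOOOOO

Derivation:
State after each event:
  event#1 t=0ms outcome=F: state=CLOSED
  event#2 t=2ms outcome=F: state=CLOSED
  event#3 t=3ms outcome=F: state=CLOSED
  event#4 t=5ms outcome=S: state=CLOSED
  event#5 t=9ms outcome=F: state=CLOSED
  event#6 t=11ms outcome=F: state=CLOSED
  event#7 t=15ms outcome=F: state=CLOSED
  event#8 t=18ms outcome=F: state=OPEN
  event#9 t=19ms outcome=F: state=OPEN
  event#10 t=20ms outcome=S: state=OPEN
  event#11 t=23ms outcome=F: state=OPEN
  event#12 t=24ms outcome=S: state=OPEN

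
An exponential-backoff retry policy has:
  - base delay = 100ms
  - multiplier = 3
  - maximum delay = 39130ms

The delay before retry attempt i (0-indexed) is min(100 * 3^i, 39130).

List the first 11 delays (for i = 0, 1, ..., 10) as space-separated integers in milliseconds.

Answer: 100 300 900 2700 8100 24300 39130 39130 39130 39130 39130

Derivation:
Computing each delay:
  i=0: min(100*3^0, 39130) = 100
  i=1: min(100*3^1, 39130) = 300
  i=2: min(100*3^2, 39130) = 900
  i=3: min(100*3^3, 39130) = 2700
  i=4: min(100*3^4, 39130) = 8100
  i=5: min(100*3^5, 39130) = 24300
  i=6: min(100*3^6, 39130) = 39130
  i=7: min(100*3^7, 39130) = 39130
  i=8: min(100*3^8, 39130) = 39130
  i=9: min(100*3^9, 39130) = 39130
  i=10: min(100*3^10, 39130) = 39130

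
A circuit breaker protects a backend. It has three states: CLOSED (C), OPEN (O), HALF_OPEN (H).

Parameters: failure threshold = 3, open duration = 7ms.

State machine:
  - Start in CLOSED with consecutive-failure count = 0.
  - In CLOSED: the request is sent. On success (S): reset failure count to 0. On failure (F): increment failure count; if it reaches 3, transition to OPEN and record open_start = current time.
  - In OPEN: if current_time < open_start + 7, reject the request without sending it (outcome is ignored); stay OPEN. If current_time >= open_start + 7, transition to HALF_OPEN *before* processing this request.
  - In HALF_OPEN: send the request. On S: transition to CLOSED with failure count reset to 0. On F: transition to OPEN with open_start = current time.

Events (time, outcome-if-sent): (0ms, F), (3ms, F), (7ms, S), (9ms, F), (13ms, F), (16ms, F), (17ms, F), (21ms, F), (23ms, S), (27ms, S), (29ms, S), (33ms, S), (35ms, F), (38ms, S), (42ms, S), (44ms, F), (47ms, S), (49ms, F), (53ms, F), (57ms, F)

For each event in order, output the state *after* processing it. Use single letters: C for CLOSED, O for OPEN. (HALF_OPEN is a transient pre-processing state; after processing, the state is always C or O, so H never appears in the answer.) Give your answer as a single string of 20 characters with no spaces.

Answer: CCCCCOOOCCCCCCCCCCCO

Derivation:
State after each event:
  event#1 t=0ms outcome=F: state=CLOSED
  event#2 t=3ms outcome=F: state=CLOSED
  event#3 t=7ms outcome=S: state=CLOSED
  event#4 t=9ms outcome=F: state=CLOSED
  event#5 t=13ms outcome=F: state=CLOSED
  event#6 t=16ms outcome=F: state=OPEN
  event#7 t=17ms outcome=F: state=OPEN
  event#8 t=21ms outcome=F: state=OPEN
  event#9 t=23ms outcome=S: state=CLOSED
  event#10 t=27ms outcome=S: state=CLOSED
  event#11 t=29ms outcome=S: state=CLOSED
  event#12 t=33ms outcome=S: state=CLOSED
  event#13 t=35ms outcome=F: state=CLOSED
  event#14 t=38ms outcome=S: state=CLOSED
  event#15 t=42ms outcome=S: state=CLOSED
  event#16 t=44ms outcome=F: state=CLOSED
  event#17 t=47ms outcome=S: state=CLOSED
  event#18 t=49ms outcome=F: state=CLOSED
  event#19 t=53ms outcome=F: state=CLOSED
  event#20 t=57ms outcome=F: state=OPEN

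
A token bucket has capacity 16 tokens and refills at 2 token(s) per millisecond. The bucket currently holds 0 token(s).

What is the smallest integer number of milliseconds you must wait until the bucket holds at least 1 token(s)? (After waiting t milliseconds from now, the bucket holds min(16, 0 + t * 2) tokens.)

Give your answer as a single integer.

Answer: 1

Derivation:
Need 0 + t * 2 >= 1, so t >= 1/2.
Smallest integer t = ceil(1/2) = 1.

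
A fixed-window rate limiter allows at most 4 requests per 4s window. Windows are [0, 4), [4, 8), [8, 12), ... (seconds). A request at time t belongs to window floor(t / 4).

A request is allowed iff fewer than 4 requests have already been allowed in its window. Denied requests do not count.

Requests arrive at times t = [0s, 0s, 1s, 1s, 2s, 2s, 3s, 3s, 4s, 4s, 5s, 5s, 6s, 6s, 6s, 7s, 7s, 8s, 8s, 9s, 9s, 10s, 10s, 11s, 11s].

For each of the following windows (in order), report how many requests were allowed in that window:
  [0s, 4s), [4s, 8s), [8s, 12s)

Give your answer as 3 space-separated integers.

Processing requests:
  req#1 t=0s (window 0): ALLOW
  req#2 t=0s (window 0): ALLOW
  req#3 t=1s (window 0): ALLOW
  req#4 t=1s (window 0): ALLOW
  req#5 t=2s (window 0): DENY
  req#6 t=2s (window 0): DENY
  req#7 t=3s (window 0): DENY
  req#8 t=3s (window 0): DENY
  req#9 t=4s (window 1): ALLOW
  req#10 t=4s (window 1): ALLOW
  req#11 t=5s (window 1): ALLOW
  req#12 t=5s (window 1): ALLOW
  req#13 t=6s (window 1): DENY
  req#14 t=6s (window 1): DENY
  req#15 t=6s (window 1): DENY
  req#16 t=7s (window 1): DENY
  req#17 t=7s (window 1): DENY
  req#18 t=8s (window 2): ALLOW
  req#19 t=8s (window 2): ALLOW
  req#20 t=9s (window 2): ALLOW
  req#21 t=9s (window 2): ALLOW
  req#22 t=10s (window 2): DENY
  req#23 t=10s (window 2): DENY
  req#24 t=11s (window 2): DENY
  req#25 t=11s (window 2): DENY

Allowed counts by window: 4 4 4

Answer: 4 4 4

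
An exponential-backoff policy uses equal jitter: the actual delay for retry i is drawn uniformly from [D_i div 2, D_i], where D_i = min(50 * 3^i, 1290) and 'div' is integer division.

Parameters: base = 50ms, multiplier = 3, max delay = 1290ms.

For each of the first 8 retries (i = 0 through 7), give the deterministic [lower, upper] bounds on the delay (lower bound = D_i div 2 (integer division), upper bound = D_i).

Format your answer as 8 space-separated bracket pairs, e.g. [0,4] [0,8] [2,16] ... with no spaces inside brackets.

Computing bounds per retry:
  i=0: D_i=min(50*3^0,1290)=50, bounds=[25,50]
  i=1: D_i=min(50*3^1,1290)=150, bounds=[75,150]
  i=2: D_i=min(50*3^2,1290)=450, bounds=[225,450]
  i=3: D_i=min(50*3^3,1290)=1290, bounds=[645,1290]
  i=4: D_i=min(50*3^4,1290)=1290, bounds=[645,1290]
  i=5: D_i=min(50*3^5,1290)=1290, bounds=[645,1290]
  i=6: D_i=min(50*3^6,1290)=1290, bounds=[645,1290]
  i=7: D_i=min(50*3^7,1290)=1290, bounds=[645,1290]

Answer: [25,50] [75,150] [225,450] [645,1290] [645,1290] [645,1290] [645,1290] [645,1290]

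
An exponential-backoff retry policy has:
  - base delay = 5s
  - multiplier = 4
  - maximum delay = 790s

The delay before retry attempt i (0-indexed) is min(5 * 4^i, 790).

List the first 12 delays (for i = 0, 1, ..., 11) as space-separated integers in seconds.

Computing each delay:
  i=0: min(5*4^0, 790) = 5
  i=1: min(5*4^1, 790) = 20
  i=2: min(5*4^2, 790) = 80
  i=3: min(5*4^3, 790) = 320
  i=4: min(5*4^4, 790) = 790
  i=5: min(5*4^5, 790) = 790
  i=6: min(5*4^6, 790) = 790
  i=7: min(5*4^7, 790) = 790
  i=8: min(5*4^8, 790) = 790
  i=9: min(5*4^9, 790) = 790
  i=10: min(5*4^10, 790) = 790
  i=11: min(5*4^11, 790) = 790

Answer: 5 20 80 320 790 790 790 790 790 790 790 790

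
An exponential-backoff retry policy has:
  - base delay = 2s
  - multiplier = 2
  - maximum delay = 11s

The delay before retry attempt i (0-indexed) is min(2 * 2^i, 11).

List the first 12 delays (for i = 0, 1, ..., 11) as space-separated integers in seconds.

Computing each delay:
  i=0: min(2*2^0, 11) = 2
  i=1: min(2*2^1, 11) = 4
  i=2: min(2*2^2, 11) = 8
  i=3: min(2*2^3, 11) = 11
  i=4: min(2*2^4, 11) = 11
  i=5: min(2*2^5, 11) = 11
  i=6: min(2*2^6, 11) = 11
  i=7: min(2*2^7, 11) = 11
  i=8: min(2*2^8, 11) = 11
  i=9: min(2*2^9, 11) = 11
  i=10: min(2*2^10, 11) = 11
  i=11: min(2*2^11, 11) = 11

Answer: 2 4 8 11 11 11 11 11 11 11 11 11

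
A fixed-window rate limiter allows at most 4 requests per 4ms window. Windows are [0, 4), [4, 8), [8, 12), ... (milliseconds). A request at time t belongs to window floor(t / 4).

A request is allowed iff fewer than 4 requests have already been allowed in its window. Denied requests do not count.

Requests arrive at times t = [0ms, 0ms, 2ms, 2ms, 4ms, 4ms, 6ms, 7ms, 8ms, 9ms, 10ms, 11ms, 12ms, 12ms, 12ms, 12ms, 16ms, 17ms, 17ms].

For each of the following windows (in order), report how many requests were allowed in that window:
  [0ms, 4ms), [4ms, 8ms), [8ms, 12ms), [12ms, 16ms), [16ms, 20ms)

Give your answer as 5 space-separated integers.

Answer: 4 4 4 4 3

Derivation:
Processing requests:
  req#1 t=0ms (window 0): ALLOW
  req#2 t=0ms (window 0): ALLOW
  req#3 t=2ms (window 0): ALLOW
  req#4 t=2ms (window 0): ALLOW
  req#5 t=4ms (window 1): ALLOW
  req#6 t=4ms (window 1): ALLOW
  req#7 t=6ms (window 1): ALLOW
  req#8 t=7ms (window 1): ALLOW
  req#9 t=8ms (window 2): ALLOW
  req#10 t=9ms (window 2): ALLOW
  req#11 t=10ms (window 2): ALLOW
  req#12 t=11ms (window 2): ALLOW
  req#13 t=12ms (window 3): ALLOW
  req#14 t=12ms (window 3): ALLOW
  req#15 t=12ms (window 3): ALLOW
  req#16 t=12ms (window 3): ALLOW
  req#17 t=16ms (window 4): ALLOW
  req#18 t=17ms (window 4): ALLOW
  req#19 t=17ms (window 4): ALLOW

Allowed counts by window: 4 4 4 4 3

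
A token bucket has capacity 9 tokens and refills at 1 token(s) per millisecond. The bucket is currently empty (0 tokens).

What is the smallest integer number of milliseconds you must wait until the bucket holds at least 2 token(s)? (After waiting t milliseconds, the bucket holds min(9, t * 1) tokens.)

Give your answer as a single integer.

Need t * 1 >= 2, so t >= 2/1.
Smallest integer t = ceil(2/1) = 2.

Answer: 2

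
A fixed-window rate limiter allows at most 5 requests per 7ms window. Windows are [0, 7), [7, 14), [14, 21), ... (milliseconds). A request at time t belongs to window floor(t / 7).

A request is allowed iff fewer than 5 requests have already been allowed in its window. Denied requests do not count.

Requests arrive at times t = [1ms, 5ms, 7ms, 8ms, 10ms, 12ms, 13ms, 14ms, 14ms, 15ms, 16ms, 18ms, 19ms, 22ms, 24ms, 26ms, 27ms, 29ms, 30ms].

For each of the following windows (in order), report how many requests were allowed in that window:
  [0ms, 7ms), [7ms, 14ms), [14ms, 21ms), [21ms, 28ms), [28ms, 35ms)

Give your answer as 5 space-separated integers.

Answer: 2 5 5 4 2

Derivation:
Processing requests:
  req#1 t=1ms (window 0): ALLOW
  req#2 t=5ms (window 0): ALLOW
  req#3 t=7ms (window 1): ALLOW
  req#4 t=8ms (window 1): ALLOW
  req#5 t=10ms (window 1): ALLOW
  req#6 t=12ms (window 1): ALLOW
  req#7 t=13ms (window 1): ALLOW
  req#8 t=14ms (window 2): ALLOW
  req#9 t=14ms (window 2): ALLOW
  req#10 t=15ms (window 2): ALLOW
  req#11 t=16ms (window 2): ALLOW
  req#12 t=18ms (window 2): ALLOW
  req#13 t=19ms (window 2): DENY
  req#14 t=22ms (window 3): ALLOW
  req#15 t=24ms (window 3): ALLOW
  req#16 t=26ms (window 3): ALLOW
  req#17 t=27ms (window 3): ALLOW
  req#18 t=29ms (window 4): ALLOW
  req#19 t=30ms (window 4): ALLOW

Allowed counts by window: 2 5 5 4 2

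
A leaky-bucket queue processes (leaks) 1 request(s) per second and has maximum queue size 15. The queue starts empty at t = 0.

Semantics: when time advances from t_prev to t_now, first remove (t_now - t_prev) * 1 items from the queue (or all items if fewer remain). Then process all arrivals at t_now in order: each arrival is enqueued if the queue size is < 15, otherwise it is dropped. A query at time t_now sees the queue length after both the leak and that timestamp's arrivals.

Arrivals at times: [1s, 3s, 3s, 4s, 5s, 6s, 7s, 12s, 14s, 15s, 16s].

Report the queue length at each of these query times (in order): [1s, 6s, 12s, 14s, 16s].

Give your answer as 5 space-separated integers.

Answer: 1 2 1 1 1

Derivation:
Queue lengths at query times:
  query t=1s: backlog = 1
  query t=6s: backlog = 2
  query t=12s: backlog = 1
  query t=14s: backlog = 1
  query t=16s: backlog = 1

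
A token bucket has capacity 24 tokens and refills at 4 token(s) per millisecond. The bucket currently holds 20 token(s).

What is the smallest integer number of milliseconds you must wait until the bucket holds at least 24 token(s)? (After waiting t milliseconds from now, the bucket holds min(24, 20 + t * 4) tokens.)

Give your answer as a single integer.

Need 20 + t * 4 >= 24, so t >= 4/4.
Smallest integer t = ceil(4/4) = 1.

Answer: 1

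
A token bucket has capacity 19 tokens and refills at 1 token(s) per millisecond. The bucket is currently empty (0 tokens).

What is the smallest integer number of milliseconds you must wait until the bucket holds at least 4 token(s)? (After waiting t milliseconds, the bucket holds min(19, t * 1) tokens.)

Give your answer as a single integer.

Answer: 4

Derivation:
Need t * 1 >= 4, so t >= 4/1.
Smallest integer t = ceil(4/1) = 4.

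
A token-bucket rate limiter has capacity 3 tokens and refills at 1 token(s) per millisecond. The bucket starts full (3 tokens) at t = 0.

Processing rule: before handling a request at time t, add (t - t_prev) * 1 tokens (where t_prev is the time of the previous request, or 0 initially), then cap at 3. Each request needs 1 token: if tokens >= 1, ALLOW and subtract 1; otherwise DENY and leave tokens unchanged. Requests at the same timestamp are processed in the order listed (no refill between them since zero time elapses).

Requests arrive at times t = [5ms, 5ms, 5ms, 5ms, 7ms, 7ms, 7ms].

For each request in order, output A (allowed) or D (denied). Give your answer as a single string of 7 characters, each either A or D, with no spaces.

Simulating step by step:
  req#1 t=5ms: ALLOW
  req#2 t=5ms: ALLOW
  req#3 t=5ms: ALLOW
  req#4 t=5ms: DENY
  req#5 t=7ms: ALLOW
  req#6 t=7ms: ALLOW
  req#7 t=7ms: DENY

Answer: AAADAAD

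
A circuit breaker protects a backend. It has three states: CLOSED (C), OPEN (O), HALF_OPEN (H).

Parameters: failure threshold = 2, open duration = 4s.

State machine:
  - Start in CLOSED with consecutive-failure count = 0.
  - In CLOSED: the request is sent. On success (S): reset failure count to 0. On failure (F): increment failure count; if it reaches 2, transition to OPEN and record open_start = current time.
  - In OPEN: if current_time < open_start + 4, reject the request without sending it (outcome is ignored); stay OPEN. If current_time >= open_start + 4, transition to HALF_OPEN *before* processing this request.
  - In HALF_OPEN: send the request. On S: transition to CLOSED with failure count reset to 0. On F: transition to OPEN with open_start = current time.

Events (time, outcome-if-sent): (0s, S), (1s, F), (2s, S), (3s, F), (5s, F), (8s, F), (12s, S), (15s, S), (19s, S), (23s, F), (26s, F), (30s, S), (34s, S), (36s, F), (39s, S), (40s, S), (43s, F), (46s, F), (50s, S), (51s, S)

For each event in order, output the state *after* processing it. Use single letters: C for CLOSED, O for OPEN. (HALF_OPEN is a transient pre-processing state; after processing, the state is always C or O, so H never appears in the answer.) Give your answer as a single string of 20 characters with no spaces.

State after each event:
  event#1 t=0s outcome=S: state=CLOSED
  event#2 t=1s outcome=F: state=CLOSED
  event#3 t=2s outcome=S: state=CLOSED
  event#4 t=3s outcome=F: state=CLOSED
  event#5 t=5s outcome=F: state=OPEN
  event#6 t=8s outcome=F: state=OPEN
  event#7 t=12s outcome=S: state=CLOSED
  event#8 t=15s outcome=S: state=CLOSED
  event#9 t=19s outcome=S: state=CLOSED
  event#10 t=23s outcome=F: state=CLOSED
  event#11 t=26s outcome=F: state=OPEN
  event#12 t=30s outcome=S: state=CLOSED
  event#13 t=34s outcome=S: state=CLOSED
  event#14 t=36s outcome=F: state=CLOSED
  event#15 t=39s outcome=S: state=CLOSED
  event#16 t=40s outcome=S: state=CLOSED
  event#17 t=43s outcome=F: state=CLOSED
  event#18 t=46s outcome=F: state=OPEN
  event#19 t=50s outcome=S: state=CLOSED
  event#20 t=51s outcome=S: state=CLOSED

Answer: CCCCOOCCCCOCCCCCCOCC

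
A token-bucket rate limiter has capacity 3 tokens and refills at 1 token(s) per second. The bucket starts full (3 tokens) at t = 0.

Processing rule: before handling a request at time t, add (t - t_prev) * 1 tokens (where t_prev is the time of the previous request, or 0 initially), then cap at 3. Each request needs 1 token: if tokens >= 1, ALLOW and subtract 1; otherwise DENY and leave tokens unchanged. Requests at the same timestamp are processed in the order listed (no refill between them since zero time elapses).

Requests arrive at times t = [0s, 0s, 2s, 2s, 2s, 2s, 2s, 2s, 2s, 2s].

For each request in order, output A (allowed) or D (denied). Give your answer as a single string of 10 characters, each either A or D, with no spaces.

Simulating step by step:
  req#1 t=0s: ALLOW
  req#2 t=0s: ALLOW
  req#3 t=2s: ALLOW
  req#4 t=2s: ALLOW
  req#5 t=2s: ALLOW
  req#6 t=2s: DENY
  req#7 t=2s: DENY
  req#8 t=2s: DENY
  req#9 t=2s: DENY
  req#10 t=2s: DENY

Answer: AAAAADDDDD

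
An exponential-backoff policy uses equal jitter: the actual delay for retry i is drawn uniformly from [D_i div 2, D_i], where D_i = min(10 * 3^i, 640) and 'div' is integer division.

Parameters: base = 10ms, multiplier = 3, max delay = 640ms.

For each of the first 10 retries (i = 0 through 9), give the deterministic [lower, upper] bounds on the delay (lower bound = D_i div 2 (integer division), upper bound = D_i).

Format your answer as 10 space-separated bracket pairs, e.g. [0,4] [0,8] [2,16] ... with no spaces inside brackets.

Answer: [5,10] [15,30] [45,90] [135,270] [320,640] [320,640] [320,640] [320,640] [320,640] [320,640]

Derivation:
Computing bounds per retry:
  i=0: D_i=min(10*3^0,640)=10, bounds=[5,10]
  i=1: D_i=min(10*3^1,640)=30, bounds=[15,30]
  i=2: D_i=min(10*3^2,640)=90, bounds=[45,90]
  i=3: D_i=min(10*3^3,640)=270, bounds=[135,270]
  i=4: D_i=min(10*3^4,640)=640, bounds=[320,640]
  i=5: D_i=min(10*3^5,640)=640, bounds=[320,640]
  i=6: D_i=min(10*3^6,640)=640, bounds=[320,640]
  i=7: D_i=min(10*3^7,640)=640, bounds=[320,640]
  i=8: D_i=min(10*3^8,640)=640, bounds=[320,640]
  i=9: D_i=min(10*3^9,640)=640, bounds=[320,640]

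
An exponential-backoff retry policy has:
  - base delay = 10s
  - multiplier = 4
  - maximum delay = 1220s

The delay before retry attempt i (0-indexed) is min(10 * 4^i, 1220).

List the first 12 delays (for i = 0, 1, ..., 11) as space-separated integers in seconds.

Answer: 10 40 160 640 1220 1220 1220 1220 1220 1220 1220 1220

Derivation:
Computing each delay:
  i=0: min(10*4^0, 1220) = 10
  i=1: min(10*4^1, 1220) = 40
  i=2: min(10*4^2, 1220) = 160
  i=3: min(10*4^3, 1220) = 640
  i=4: min(10*4^4, 1220) = 1220
  i=5: min(10*4^5, 1220) = 1220
  i=6: min(10*4^6, 1220) = 1220
  i=7: min(10*4^7, 1220) = 1220
  i=8: min(10*4^8, 1220) = 1220
  i=9: min(10*4^9, 1220) = 1220
  i=10: min(10*4^10, 1220) = 1220
  i=11: min(10*4^11, 1220) = 1220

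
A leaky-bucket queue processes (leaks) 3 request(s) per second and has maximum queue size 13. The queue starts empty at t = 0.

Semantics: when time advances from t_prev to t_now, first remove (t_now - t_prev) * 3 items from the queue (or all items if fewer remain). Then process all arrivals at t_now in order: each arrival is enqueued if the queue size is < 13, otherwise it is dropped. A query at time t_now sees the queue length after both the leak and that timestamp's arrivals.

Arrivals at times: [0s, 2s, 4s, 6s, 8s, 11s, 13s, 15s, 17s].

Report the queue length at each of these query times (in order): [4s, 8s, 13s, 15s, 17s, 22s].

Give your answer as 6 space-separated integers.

Queue lengths at query times:
  query t=4s: backlog = 1
  query t=8s: backlog = 1
  query t=13s: backlog = 1
  query t=15s: backlog = 1
  query t=17s: backlog = 1
  query t=22s: backlog = 0

Answer: 1 1 1 1 1 0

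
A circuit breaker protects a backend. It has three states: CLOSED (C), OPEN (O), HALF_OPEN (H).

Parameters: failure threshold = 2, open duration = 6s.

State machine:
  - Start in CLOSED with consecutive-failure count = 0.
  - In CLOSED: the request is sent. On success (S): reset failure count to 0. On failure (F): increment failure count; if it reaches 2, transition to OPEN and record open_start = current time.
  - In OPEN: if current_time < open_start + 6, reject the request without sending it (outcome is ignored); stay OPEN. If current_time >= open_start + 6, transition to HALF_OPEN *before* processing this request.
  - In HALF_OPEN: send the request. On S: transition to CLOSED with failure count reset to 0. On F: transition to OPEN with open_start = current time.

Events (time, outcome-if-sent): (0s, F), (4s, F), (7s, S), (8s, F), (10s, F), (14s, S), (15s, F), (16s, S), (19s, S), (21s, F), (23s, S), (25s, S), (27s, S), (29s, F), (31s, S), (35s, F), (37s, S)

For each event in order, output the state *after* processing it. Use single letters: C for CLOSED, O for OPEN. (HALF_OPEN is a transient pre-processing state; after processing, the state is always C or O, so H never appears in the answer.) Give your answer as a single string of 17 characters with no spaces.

Answer: COOOOOOCCCCCCCCCC

Derivation:
State after each event:
  event#1 t=0s outcome=F: state=CLOSED
  event#2 t=4s outcome=F: state=OPEN
  event#3 t=7s outcome=S: state=OPEN
  event#4 t=8s outcome=F: state=OPEN
  event#5 t=10s outcome=F: state=OPEN
  event#6 t=14s outcome=S: state=OPEN
  event#7 t=15s outcome=F: state=OPEN
  event#8 t=16s outcome=S: state=CLOSED
  event#9 t=19s outcome=S: state=CLOSED
  event#10 t=21s outcome=F: state=CLOSED
  event#11 t=23s outcome=S: state=CLOSED
  event#12 t=25s outcome=S: state=CLOSED
  event#13 t=27s outcome=S: state=CLOSED
  event#14 t=29s outcome=F: state=CLOSED
  event#15 t=31s outcome=S: state=CLOSED
  event#16 t=35s outcome=F: state=CLOSED
  event#17 t=37s outcome=S: state=CLOSED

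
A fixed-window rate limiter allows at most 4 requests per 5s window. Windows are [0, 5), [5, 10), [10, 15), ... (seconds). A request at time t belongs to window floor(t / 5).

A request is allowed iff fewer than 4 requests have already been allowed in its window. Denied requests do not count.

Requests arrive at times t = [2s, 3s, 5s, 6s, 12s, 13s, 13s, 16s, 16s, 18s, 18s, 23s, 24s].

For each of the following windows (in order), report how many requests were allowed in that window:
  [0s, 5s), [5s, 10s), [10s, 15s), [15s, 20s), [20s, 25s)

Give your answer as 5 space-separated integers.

Processing requests:
  req#1 t=2s (window 0): ALLOW
  req#2 t=3s (window 0): ALLOW
  req#3 t=5s (window 1): ALLOW
  req#4 t=6s (window 1): ALLOW
  req#5 t=12s (window 2): ALLOW
  req#6 t=13s (window 2): ALLOW
  req#7 t=13s (window 2): ALLOW
  req#8 t=16s (window 3): ALLOW
  req#9 t=16s (window 3): ALLOW
  req#10 t=18s (window 3): ALLOW
  req#11 t=18s (window 3): ALLOW
  req#12 t=23s (window 4): ALLOW
  req#13 t=24s (window 4): ALLOW

Allowed counts by window: 2 2 3 4 2

Answer: 2 2 3 4 2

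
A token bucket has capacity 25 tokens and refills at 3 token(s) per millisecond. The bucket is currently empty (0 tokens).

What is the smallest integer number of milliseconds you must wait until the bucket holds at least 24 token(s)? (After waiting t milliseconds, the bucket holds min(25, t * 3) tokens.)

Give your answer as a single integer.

Answer: 8

Derivation:
Need t * 3 >= 24, so t >= 24/3.
Smallest integer t = ceil(24/3) = 8.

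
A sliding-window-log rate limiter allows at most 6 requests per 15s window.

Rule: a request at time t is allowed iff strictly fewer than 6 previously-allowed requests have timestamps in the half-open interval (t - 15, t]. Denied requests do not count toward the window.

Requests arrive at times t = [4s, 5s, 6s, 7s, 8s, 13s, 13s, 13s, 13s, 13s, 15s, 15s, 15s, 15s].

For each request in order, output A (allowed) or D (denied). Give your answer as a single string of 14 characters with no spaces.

Answer: AAAAAADDDDDDDD

Derivation:
Tracking allowed requests in the window:
  req#1 t=4s: ALLOW
  req#2 t=5s: ALLOW
  req#3 t=6s: ALLOW
  req#4 t=7s: ALLOW
  req#5 t=8s: ALLOW
  req#6 t=13s: ALLOW
  req#7 t=13s: DENY
  req#8 t=13s: DENY
  req#9 t=13s: DENY
  req#10 t=13s: DENY
  req#11 t=15s: DENY
  req#12 t=15s: DENY
  req#13 t=15s: DENY
  req#14 t=15s: DENY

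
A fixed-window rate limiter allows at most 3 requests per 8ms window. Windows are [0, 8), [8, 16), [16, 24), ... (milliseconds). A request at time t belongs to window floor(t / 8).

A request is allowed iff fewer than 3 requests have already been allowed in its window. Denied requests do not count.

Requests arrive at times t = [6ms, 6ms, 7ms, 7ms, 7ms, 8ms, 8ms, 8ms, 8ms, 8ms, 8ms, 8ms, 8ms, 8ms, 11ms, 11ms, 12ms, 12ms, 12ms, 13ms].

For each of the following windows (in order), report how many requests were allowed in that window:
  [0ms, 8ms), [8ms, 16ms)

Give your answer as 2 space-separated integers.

Processing requests:
  req#1 t=6ms (window 0): ALLOW
  req#2 t=6ms (window 0): ALLOW
  req#3 t=7ms (window 0): ALLOW
  req#4 t=7ms (window 0): DENY
  req#5 t=7ms (window 0): DENY
  req#6 t=8ms (window 1): ALLOW
  req#7 t=8ms (window 1): ALLOW
  req#8 t=8ms (window 1): ALLOW
  req#9 t=8ms (window 1): DENY
  req#10 t=8ms (window 1): DENY
  req#11 t=8ms (window 1): DENY
  req#12 t=8ms (window 1): DENY
  req#13 t=8ms (window 1): DENY
  req#14 t=8ms (window 1): DENY
  req#15 t=11ms (window 1): DENY
  req#16 t=11ms (window 1): DENY
  req#17 t=12ms (window 1): DENY
  req#18 t=12ms (window 1): DENY
  req#19 t=12ms (window 1): DENY
  req#20 t=13ms (window 1): DENY

Allowed counts by window: 3 3

Answer: 3 3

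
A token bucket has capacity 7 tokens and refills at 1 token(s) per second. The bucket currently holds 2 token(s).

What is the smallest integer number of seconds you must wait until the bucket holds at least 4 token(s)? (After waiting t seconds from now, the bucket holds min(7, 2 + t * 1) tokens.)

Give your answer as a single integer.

Need 2 + t * 1 >= 4, so t >= 2/1.
Smallest integer t = ceil(2/1) = 2.

Answer: 2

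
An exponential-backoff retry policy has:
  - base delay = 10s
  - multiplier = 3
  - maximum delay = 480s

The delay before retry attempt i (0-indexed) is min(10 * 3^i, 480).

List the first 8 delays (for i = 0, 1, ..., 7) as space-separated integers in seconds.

Answer: 10 30 90 270 480 480 480 480

Derivation:
Computing each delay:
  i=0: min(10*3^0, 480) = 10
  i=1: min(10*3^1, 480) = 30
  i=2: min(10*3^2, 480) = 90
  i=3: min(10*3^3, 480) = 270
  i=4: min(10*3^4, 480) = 480
  i=5: min(10*3^5, 480) = 480
  i=6: min(10*3^6, 480) = 480
  i=7: min(10*3^7, 480) = 480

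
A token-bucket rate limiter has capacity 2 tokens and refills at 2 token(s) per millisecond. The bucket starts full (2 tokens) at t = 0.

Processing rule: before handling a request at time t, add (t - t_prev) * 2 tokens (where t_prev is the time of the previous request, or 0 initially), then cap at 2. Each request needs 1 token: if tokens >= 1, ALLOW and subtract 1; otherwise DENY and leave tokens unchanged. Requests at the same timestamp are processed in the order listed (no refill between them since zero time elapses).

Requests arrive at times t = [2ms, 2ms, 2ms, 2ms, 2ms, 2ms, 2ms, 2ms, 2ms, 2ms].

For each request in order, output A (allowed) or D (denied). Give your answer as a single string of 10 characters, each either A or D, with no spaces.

Simulating step by step:
  req#1 t=2ms: ALLOW
  req#2 t=2ms: ALLOW
  req#3 t=2ms: DENY
  req#4 t=2ms: DENY
  req#5 t=2ms: DENY
  req#6 t=2ms: DENY
  req#7 t=2ms: DENY
  req#8 t=2ms: DENY
  req#9 t=2ms: DENY
  req#10 t=2ms: DENY

Answer: AADDDDDDDD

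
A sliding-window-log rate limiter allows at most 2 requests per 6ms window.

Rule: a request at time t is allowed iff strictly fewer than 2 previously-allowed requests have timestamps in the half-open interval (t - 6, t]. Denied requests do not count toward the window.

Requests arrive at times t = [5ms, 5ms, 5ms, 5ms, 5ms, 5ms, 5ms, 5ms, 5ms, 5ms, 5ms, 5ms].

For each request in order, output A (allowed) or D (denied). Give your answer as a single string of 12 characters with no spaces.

Tracking allowed requests in the window:
  req#1 t=5ms: ALLOW
  req#2 t=5ms: ALLOW
  req#3 t=5ms: DENY
  req#4 t=5ms: DENY
  req#5 t=5ms: DENY
  req#6 t=5ms: DENY
  req#7 t=5ms: DENY
  req#8 t=5ms: DENY
  req#9 t=5ms: DENY
  req#10 t=5ms: DENY
  req#11 t=5ms: DENY
  req#12 t=5ms: DENY

Answer: AADDDDDDDDDD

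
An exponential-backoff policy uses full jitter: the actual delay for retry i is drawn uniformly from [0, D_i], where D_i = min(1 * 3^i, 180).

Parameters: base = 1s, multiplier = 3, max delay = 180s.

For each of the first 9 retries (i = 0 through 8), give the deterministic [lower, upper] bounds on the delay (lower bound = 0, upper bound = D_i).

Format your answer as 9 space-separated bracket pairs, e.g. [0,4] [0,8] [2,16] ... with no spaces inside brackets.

Answer: [0,1] [0,3] [0,9] [0,27] [0,81] [0,180] [0,180] [0,180] [0,180]

Derivation:
Computing bounds per retry:
  i=0: D_i=min(1*3^0,180)=1, bounds=[0,1]
  i=1: D_i=min(1*3^1,180)=3, bounds=[0,3]
  i=2: D_i=min(1*3^2,180)=9, bounds=[0,9]
  i=3: D_i=min(1*3^3,180)=27, bounds=[0,27]
  i=4: D_i=min(1*3^4,180)=81, bounds=[0,81]
  i=5: D_i=min(1*3^5,180)=180, bounds=[0,180]
  i=6: D_i=min(1*3^6,180)=180, bounds=[0,180]
  i=7: D_i=min(1*3^7,180)=180, bounds=[0,180]
  i=8: D_i=min(1*3^8,180)=180, bounds=[0,180]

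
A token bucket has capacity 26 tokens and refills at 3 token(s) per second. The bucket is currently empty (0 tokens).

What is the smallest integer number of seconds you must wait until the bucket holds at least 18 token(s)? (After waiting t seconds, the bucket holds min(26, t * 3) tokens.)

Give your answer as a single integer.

Need t * 3 >= 18, so t >= 18/3.
Smallest integer t = ceil(18/3) = 6.

Answer: 6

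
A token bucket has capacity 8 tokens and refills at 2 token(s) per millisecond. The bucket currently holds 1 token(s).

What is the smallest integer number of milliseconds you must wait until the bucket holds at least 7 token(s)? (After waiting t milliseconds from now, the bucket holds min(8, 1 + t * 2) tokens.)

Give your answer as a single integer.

Answer: 3

Derivation:
Need 1 + t * 2 >= 7, so t >= 6/2.
Smallest integer t = ceil(6/2) = 3.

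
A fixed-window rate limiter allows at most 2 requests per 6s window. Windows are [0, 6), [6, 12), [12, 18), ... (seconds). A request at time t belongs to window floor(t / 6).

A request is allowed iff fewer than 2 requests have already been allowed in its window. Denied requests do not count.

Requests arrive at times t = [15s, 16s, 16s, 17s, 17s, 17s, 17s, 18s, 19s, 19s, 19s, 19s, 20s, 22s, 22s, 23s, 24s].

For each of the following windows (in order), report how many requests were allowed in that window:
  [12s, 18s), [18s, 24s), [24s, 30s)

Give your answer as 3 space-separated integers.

Processing requests:
  req#1 t=15s (window 2): ALLOW
  req#2 t=16s (window 2): ALLOW
  req#3 t=16s (window 2): DENY
  req#4 t=17s (window 2): DENY
  req#5 t=17s (window 2): DENY
  req#6 t=17s (window 2): DENY
  req#7 t=17s (window 2): DENY
  req#8 t=18s (window 3): ALLOW
  req#9 t=19s (window 3): ALLOW
  req#10 t=19s (window 3): DENY
  req#11 t=19s (window 3): DENY
  req#12 t=19s (window 3): DENY
  req#13 t=20s (window 3): DENY
  req#14 t=22s (window 3): DENY
  req#15 t=22s (window 3): DENY
  req#16 t=23s (window 3): DENY
  req#17 t=24s (window 4): ALLOW

Allowed counts by window: 2 2 1

Answer: 2 2 1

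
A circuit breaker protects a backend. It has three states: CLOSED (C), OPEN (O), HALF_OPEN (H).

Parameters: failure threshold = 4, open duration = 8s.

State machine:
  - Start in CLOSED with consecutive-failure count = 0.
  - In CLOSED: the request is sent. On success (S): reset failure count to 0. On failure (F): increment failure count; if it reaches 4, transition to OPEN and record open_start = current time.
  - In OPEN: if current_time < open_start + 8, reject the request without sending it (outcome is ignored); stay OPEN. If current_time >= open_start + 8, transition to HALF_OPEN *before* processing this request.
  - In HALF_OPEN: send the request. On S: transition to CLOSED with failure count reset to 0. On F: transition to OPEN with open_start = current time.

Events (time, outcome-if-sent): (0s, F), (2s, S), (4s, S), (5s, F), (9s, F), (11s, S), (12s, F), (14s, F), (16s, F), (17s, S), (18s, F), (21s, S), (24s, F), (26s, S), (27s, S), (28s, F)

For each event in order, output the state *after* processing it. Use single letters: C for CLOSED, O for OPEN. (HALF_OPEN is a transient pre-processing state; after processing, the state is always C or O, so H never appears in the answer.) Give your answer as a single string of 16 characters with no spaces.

State after each event:
  event#1 t=0s outcome=F: state=CLOSED
  event#2 t=2s outcome=S: state=CLOSED
  event#3 t=4s outcome=S: state=CLOSED
  event#4 t=5s outcome=F: state=CLOSED
  event#5 t=9s outcome=F: state=CLOSED
  event#6 t=11s outcome=S: state=CLOSED
  event#7 t=12s outcome=F: state=CLOSED
  event#8 t=14s outcome=F: state=CLOSED
  event#9 t=16s outcome=F: state=CLOSED
  event#10 t=17s outcome=S: state=CLOSED
  event#11 t=18s outcome=F: state=CLOSED
  event#12 t=21s outcome=S: state=CLOSED
  event#13 t=24s outcome=F: state=CLOSED
  event#14 t=26s outcome=S: state=CLOSED
  event#15 t=27s outcome=S: state=CLOSED
  event#16 t=28s outcome=F: state=CLOSED

Answer: CCCCCCCCCCCCCCCC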